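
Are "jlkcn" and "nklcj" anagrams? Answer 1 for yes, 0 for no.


Strings: "jlkcn", "nklcj"
Sorted first:  cjkln
Sorted second: cjkln
Sorted forms match => anagrams

1


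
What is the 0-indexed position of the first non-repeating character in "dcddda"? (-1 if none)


Input: dcddda
Character frequencies:
  'a': 1
  'c': 1
  'd': 4
Scanning left to right for freq == 1:
  Position 0 ('d'): freq=4, skip
  Position 1 ('c'): unique! => answer = 1

1


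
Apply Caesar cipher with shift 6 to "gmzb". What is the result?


Caesar cipher: shift "gmzb" by 6
  'g' (pos 6) + 6 = pos 12 = 'm'
  'm' (pos 12) + 6 = pos 18 = 's'
  'z' (pos 25) + 6 = pos 5 = 'f'
  'b' (pos 1) + 6 = pos 7 = 'h'
Result: msfh

msfh


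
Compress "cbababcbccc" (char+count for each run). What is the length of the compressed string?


Input: cbababcbccc
Runs:
  'c' x 1 => "c1"
  'b' x 1 => "b1"
  'a' x 1 => "a1"
  'b' x 1 => "b1"
  'a' x 1 => "a1"
  'b' x 1 => "b1"
  'c' x 1 => "c1"
  'b' x 1 => "b1"
  'c' x 3 => "c3"
Compressed: "c1b1a1b1a1b1c1b1c3"
Compressed length: 18

18


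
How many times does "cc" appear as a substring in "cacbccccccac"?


Searching for "cc" in "cacbccccccac"
Scanning each position:
  Position 0: "ca" => no
  Position 1: "ac" => no
  Position 2: "cb" => no
  Position 3: "bc" => no
  Position 4: "cc" => MATCH
  Position 5: "cc" => MATCH
  Position 6: "cc" => MATCH
  Position 7: "cc" => MATCH
  Position 8: "cc" => MATCH
  Position 9: "ca" => no
  Position 10: "ac" => no
Total occurrences: 5

5


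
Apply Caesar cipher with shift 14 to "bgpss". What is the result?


Caesar cipher: shift "bgpss" by 14
  'b' (pos 1) + 14 = pos 15 = 'p'
  'g' (pos 6) + 14 = pos 20 = 'u'
  'p' (pos 15) + 14 = pos 3 = 'd'
  's' (pos 18) + 14 = pos 6 = 'g'
  's' (pos 18) + 14 = pos 6 = 'g'
Result: pudgg

pudgg


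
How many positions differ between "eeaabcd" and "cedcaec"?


Comparing "eeaabcd" and "cedcaec" position by position:
  Position 0: 'e' vs 'c' => DIFFER
  Position 1: 'e' vs 'e' => same
  Position 2: 'a' vs 'd' => DIFFER
  Position 3: 'a' vs 'c' => DIFFER
  Position 4: 'b' vs 'a' => DIFFER
  Position 5: 'c' vs 'e' => DIFFER
  Position 6: 'd' vs 'c' => DIFFER
Positions that differ: 6

6


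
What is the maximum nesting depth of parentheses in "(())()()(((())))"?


Input: "(())()()(((())))"
Tracking depth:
  Position 0 '(': depth becomes 1
  Position 1 '(': depth becomes 2
  Position 2 ')': depth becomes 1
  Position 3 ')': depth becomes 0
  Position 4 '(': depth becomes 1
  Position 5 ')': depth becomes 0
  Position 6 '(': depth becomes 1
  Position 7 ')': depth becomes 0
  Position 8 '(': depth becomes 1
  Position 9 '(': depth becomes 2
  Position 10 '(': depth becomes 3
  Position 11 '(': depth becomes 4
  Position 12 ')': depth becomes 3
  Position 13 ')': depth becomes 2
  Position 14 ')': depth becomes 1
  Position 15 ')': depth becomes 0
Maximum depth reached: 4

4


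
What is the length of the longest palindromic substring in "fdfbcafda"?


Input: "fdfbcafda"
Checking substrings for palindromes:
  [0:3] "fdf" (len 3) => palindrome
Longest palindromic substring: "fdf" with length 3

3


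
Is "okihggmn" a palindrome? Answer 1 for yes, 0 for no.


Input: okihggmn
Reversed: nmgghiko
  Compare pos 0 ('o') with pos 7 ('n'): MISMATCH
  Compare pos 1 ('k') with pos 6 ('m'): MISMATCH
  Compare pos 2 ('i') with pos 5 ('g'): MISMATCH
  Compare pos 3 ('h') with pos 4 ('g'): MISMATCH
Result: not a palindrome

0


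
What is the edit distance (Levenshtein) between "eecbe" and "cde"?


Computing edit distance: "eecbe" -> "cde"
DP table:
           c    d    e
      0    1    2    3
  e   1    1    2    2
  e   2    2    2    2
  c   3    2    3    3
  b   4    3    3    4
  e   5    4    4    3
Edit distance = dp[5][3] = 3

3


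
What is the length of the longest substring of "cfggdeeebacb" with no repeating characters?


Input: "cfggdeeebacb"
Sliding window (track last position of each char):
  Position 0 ('c'): window [0,0] length 1 -- new best
  Position 1 ('f'): window [0,1] length 2 -- new best
  Position 2 ('g'): window [0,2] length 3 -- new best
  Position 3 ('g'): repeat (last at 2), move window start to 3
  Position 3 ('g'): window [3,3] length 1
  Position 4 ('d'): window [3,4] length 2
  Position 5 ('e'): window [3,5] length 3
  Position 6 ('e'): repeat (last at 5), move window start to 6
  Position 6 ('e'): window [6,6] length 1
  Position 7 ('e'): repeat (last at 6), move window start to 7
  Position 7 ('e'): window [7,7] length 1
  Position 8 ('b'): window [7,8] length 2
  Position 9 ('a'): window [7,9] length 3
  Position 10 ('c'): window [7,10] length 4 -- new best
  Position 11 ('b'): repeat (last at 8), move window start to 9
  Position 11 ('b'): window [9,11] length 3
Longest substring with no repeats: "ebac" with length 4

4


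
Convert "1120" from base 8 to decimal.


Input: "1120" in base 8
Positional expansion:
  Digit '1' (value 1) x 8^3 = 512
  Digit '1' (value 1) x 8^2 = 64
  Digit '2' (value 2) x 8^1 = 16
  Digit '0' (value 0) x 8^0 = 0
Sum = 592

592


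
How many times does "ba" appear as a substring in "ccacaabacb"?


Searching for "ba" in "ccacaabacb"
Scanning each position:
  Position 0: "cc" => no
  Position 1: "ca" => no
  Position 2: "ac" => no
  Position 3: "ca" => no
  Position 4: "aa" => no
  Position 5: "ab" => no
  Position 6: "ba" => MATCH
  Position 7: "ac" => no
  Position 8: "cb" => no
Total occurrences: 1

1


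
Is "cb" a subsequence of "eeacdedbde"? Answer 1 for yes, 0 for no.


Check if "cb" is a subsequence of "eeacdedbde"
Greedy scan:
  Position 0 ('e'): no match needed
  Position 1 ('e'): no match needed
  Position 2 ('a'): no match needed
  Position 3 ('c'): matches sub[0] = 'c'
  Position 4 ('d'): no match needed
  Position 5 ('e'): no match needed
  Position 6 ('d'): no match needed
  Position 7 ('b'): matches sub[1] = 'b'
  Position 8 ('d'): no match needed
  Position 9 ('e'): no match needed
All 2 characters matched => is a subsequence

1


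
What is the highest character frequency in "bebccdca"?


Input: bebccdca
Character counts:
  'a': 1
  'b': 2
  'c': 3
  'd': 1
  'e': 1
Maximum frequency: 3

3


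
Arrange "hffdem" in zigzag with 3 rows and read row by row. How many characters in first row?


Zigzag "hffdem" into 3 rows:
Placing characters:
  'h' => row 0
  'f' => row 1
  'f' => row 2
  'd' => row 1
  'e' => row 0
  'm' => row 1
Rows:
  Row 0: "he"
  Row 1: "fdm"
  Row 2: "f"
First row length: 2

2


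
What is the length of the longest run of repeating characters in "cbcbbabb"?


Input: "cbcbbabb"
Scanning for longest run:
  Position 1 ('b'): new char, reset run to 1
  Position 2 ('c'): new char, reset run to 1
  Position 3 ('b'): new char, reset run to 1
  Position 4 ('b'): continues run of 'b', length=2
  Position 5 ('a'): new char, reset run to 1
  Position 6 ('b'): new char, reset run to 1
  Position 7 ('b'): continues run of 'b', length=2
Longest run: 'b' with length 2

2


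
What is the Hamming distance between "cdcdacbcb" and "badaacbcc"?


Comparing "cdcdacbcb" and "badaacbcc" position by position:
  Position 0: 'c' vs 'b' => differ
  Position 1: 'd' vs 'a' => differ
  Position 2: 'c' vs 'd' => differ
  Position 3: 'd' vs 'a' => differ
  Position 4: 'a' vs 'a' => same
  Position 5: 'c' vs 'c' => same
  Position 6: 'b' vs 'b' => same
  Position 7: 'c' vs 'c' => same
  Position 8: 'b' vs 'c' => differ
Total differences (Hamming distance): 5

5


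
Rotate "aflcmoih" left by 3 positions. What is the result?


Input: "aflcmoih", rotate left by 3
First 3 characters: "afl"
Remaining characters: "cmoih"
Concatenate remaining + first: "cmoih" + "afl" = "cmoihafl"

cmoihafl


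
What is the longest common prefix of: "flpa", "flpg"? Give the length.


Words: flpa, flpg
  Position 0: all 'f' => match
  Position 1: all 'l' => match
  Position 2: all 'p' => match
  Position 3: ('a', 'g') => mismatch, stop
LCP = "flp" (length 3)

3


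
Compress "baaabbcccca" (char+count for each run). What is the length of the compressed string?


Input: baaabbcccca
Runs:
  'b' x 1 => "b1"
  'a' x 3 => "a3"
  'b' x 2 => "b2"
  'c' x 4 => "c4"
  'a' x 1 => "a1"
Compressed: "b1a3b2c4a1"
Compressed length: 10

10


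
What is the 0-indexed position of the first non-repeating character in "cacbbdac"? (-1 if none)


Input: cacbbdac
Character frequencies:
  'a': 2
  'b': 2
  'c': 3
  'd': 1
Scanning left to right for freq == 1:
  Position 0 ('c'): freq=3, skip
  Position 1 ('a'): freq=2, skip
  Position 2 ('c'): freq=3, skip
  Position 3 ('b'): freq=2, skip
  Position 4 ('b'): freq=2, skip
  Position 5 ('d'): unique! => answer = 5

5


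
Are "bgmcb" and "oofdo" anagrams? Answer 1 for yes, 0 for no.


Strings: "bgmcb", "oofdo"
Sorted first:  bbcgm
Sorted second: dfooo
Differ at position 0: 'b' vs 'd' => not anagrams

0


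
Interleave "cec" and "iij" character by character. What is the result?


Interleaving "cec" and "iij":
  Position 0: 'c' from first, 'i' from second => "ci"
  Position 1: 'e' from first, 'i' from second => "ei"
  Position 2: 'c' from first, 'j' from second => "cj"
Result: cieicj

cieicj


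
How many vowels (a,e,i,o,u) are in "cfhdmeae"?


Input: cfhdmeae
Checking each character:
  'c' at position 0: consonant
  'f' at position 1: consonant
  'h' at position 2: consonant
  'd' at position 3: consonant
  'm' at position 4: consonant
  'e' at position 5: vowel (running total: 1)
  'a' at position 6: vowel (running total: 2)
  'e' at position 7: vowel (running total: 3)
Total vowels: 3

3


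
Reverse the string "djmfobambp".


Input: djmfobambp
Reading characters right to left:
  Position 9: 'p'
  Position 8: 'b'
  Position 7: 'm'
  Position 6: 'a'
  Position 5: 'b'
  Position 4: 'o'
  Position 3: 'f'
  Position 2: 'm'
  Position 1: 'j'
  Position 0: 'd'
Reversed: pbmabofmjd

pbmabofmjd


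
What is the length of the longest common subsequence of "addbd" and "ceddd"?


LCS of "addbd" and "ceddd"
DP table:
           c    e    d    d    d
      0    0    0    0    0    0
  a   0    0    0    0    0    0
  d   0    0    0    1    1    1
  d   0    0    0    1    2    2
  b   0    0    0    1    2    2
  d   0    0    0    1    2    3
LCS length = dp[5][5] = 3

3


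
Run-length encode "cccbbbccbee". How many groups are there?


Input: cccbbbccbee
Scanning for consecutive runs:
  Group 1: 'c' x 3 (positions 0-2)
  Group 2: 'b' x 3 (positions 3-5)
  Group 3: 'c' x 2 (positions 6-7)
  Group 4: 'b' x 1 (positions 8-8)
  Group 5: 'e' x 2 (positions 9-10)
Total groups: 5

5


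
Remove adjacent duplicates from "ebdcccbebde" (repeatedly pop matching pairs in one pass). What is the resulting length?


Input: ebdcccbebde
Stack-based adjacent duplicate removal:
  Read 'e': push. Stack: e
  Read 'b': push. Stack: eb
  Read 'd': push. Stack: ebd
  Read 'c': push. Stack: ebdc
  Read 'c': matches stack top 'c' => pop. Stack: ebd
  Read 'c': push. Stack: ebdc
  Read 'b': push. Stack: ebdcb
  Read 'e': push. Stack: ebdcbe
  Read 'b': push. Stack: ebdcbeb
  Read 'd': push. Stack: ebdcbebd
  Read 'e': push. Stack: ebdcbebde
Final stack: "ebdcbebde" (length 9)

9


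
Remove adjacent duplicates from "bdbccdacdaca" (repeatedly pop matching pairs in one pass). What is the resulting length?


Input: bdbccdacdaca
Stack-based adjacent duplicate removal:
  Read 'b': push. Stack: b
  Read 'd': push. Stack: bd
  Read 'b': push. Stack: bdb
  Read 'c': push. Stack: bdbc
  Read 'c': matches stack top 'c' => pop. Stack: bdb
  Read 'd': push. Stack: bdbd
  Read 'a': push. Stack: bdbda
  Read 'c': push. Stack: bdbdac
  Read 'd': push. Stack: bdbdacd
  Read 'a': push. Stack: bdbdacda
  Read 'c': push. Stack: bdbdacdac
  Read 'a': push. Stack: bdbdacdaca
Final stack: "bdbdacdaca" (length 10)

10


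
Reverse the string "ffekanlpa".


Input: ffekanlpa
Reading characters right to left:
  Position 8: 'a'
  Position 7: 'p'
  Position 6: 'l'
  Position 5: 'n'
  Position 4: 'a'
  Position 3: 'k'
  Position 2: 'e'
  Position 1: 'f'
  Position 0: 'f'
Reversed: aplnakeff

aplnakeff


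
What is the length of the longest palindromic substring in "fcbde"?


Input: "fcbde"
Checking substrings for palindromes:
  No multi-char palindromic substrings found
Longest palindromic substring: "f" with length 1

1


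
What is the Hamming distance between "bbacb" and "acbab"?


Comparing "bbacb" and "acbab" position by position:
  Position 0: 'b' vs 'a' => differ
  Position 1: 'b' vs 'c' => differ
  Position 2: 'a' vs 'b' => differ
  Position 3: 'c' vs 'a' => differ
  Position 4: 'b' vs 'b' => same
Total differences (Hamming distance): 4

4


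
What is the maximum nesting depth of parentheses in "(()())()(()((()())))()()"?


Input: "(()())()(()((()())))()()"
Tracking depth:
  Position 0 '(': depth becomes 1
  Position 1 '(': depth becomes 2
  Position 2 ')': depth becomes 1
  Position 3 '(': depth becomes 2
  Position 4 ')': depth becomes 1
  Position 5 ')': depth becomes 0
  Position 6 '(': depth becomes 1
  Position 7 ')': depth becomes 0
  Position 8 '(': depth becomes 1
  Position 9 '(': depth becomes 2
  Position 10 ')': depth becomes 1
  Position 11 '(': depth becomes 2
  Position 12 '(': depth becomes 3
  Position 13 '(': depth becomes 4
  Position 14 ')': depth becomes 3
  Position 15 '(': depth becomes 4
  Position 16 ')': depth becomes 3
  Position 17 ')': depth becomes 2
  Position 18 ')': depth becomes 1
  Position 19 ')': depth becomes 0
  Position 20 '(': depth becomes 1
  Position 21 ')': depth becomes 0
  Position 22 '(': depth becomes 1
  Position 23 ')': depth becomes 0
Maximum depth reached: 4

4


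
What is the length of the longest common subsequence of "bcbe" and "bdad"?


LCS of "bcbe" and "bdad"
DP table:
           b    d    a    d
      0    0    0    0    0
  b   0    1    1    1    1
  c   0    1    1    1    1
  b   0    1    1    1    1
  e   0    1    1    1    1
LCS length = dp[4][4] = 1

1


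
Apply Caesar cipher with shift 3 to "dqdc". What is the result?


Caesar cipher: shift "dqdc" by 3
  'd' (pos 3) + 3 = pos 6 = 'g'
  'q' (pos 16) + 3 = pos 19 = 't'
  'd' (pos 3) + 3 = pos 6 = 'g'
  'c' (pos 2) + 3 = pos 5 = 'f'
Result: gtgf

gtgf


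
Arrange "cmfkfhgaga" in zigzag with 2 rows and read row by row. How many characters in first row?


Zigzag "cmfkfhgaga" into 2 rows:
Placing characters:
  'c' => row 0
  'm' => row 1
  'f' => row 0
  'k' => row 1
  'f' => row 0
  'h' => row 1
  'g' => row 0
  'a' => row 1
  'g' => row 0
  'a' => row 1
Rows:
  Row 0: "cffgg"
  Row 1: "mkhaa"
First row length: 5

5


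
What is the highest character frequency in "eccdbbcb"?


Input: eccdbbcb
Character counts:
  'b': 3
  'c': 3
  'd': 1
  'e': 1
Maximum frequency: 3

3


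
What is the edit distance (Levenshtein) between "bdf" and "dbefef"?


Computing edit distance: "bdf" -> "dbefef"
DP table:
           d    b    e    f    e    f
      0    1    2    3    4    5    6
  b   1    1    1    2    3    4    5
  d   2    1    2    2    3    4    5
  f   3    2    2    3    2    3    4
Edit distance = dp[3][6] = 4

4


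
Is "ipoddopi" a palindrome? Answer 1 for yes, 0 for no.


Input: ipoddopi
Reversed: ipoddopi
  Compare pos 0 ('i') with pos 7 ('i'): match
  Compare pos 1 ('p') with pos 6 ('p'): match
  Compare pos 2 ('o') with pos 5 ('o'): match
  Compare pos 3 ('d') with pos 4 ('d'): match
Result: palindrome

1


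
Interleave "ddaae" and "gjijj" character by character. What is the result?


Interleaving "ddaae" and "gjijj":
  Position 0: 'd' from first, 'g' from second => "dg"
  Position 1: 'd' from first, 'j' from second => "dj"
  Position 2: 'a' from first, 'i' from second => "ai"
  Position 3: 'a' from first, 'j' from second => "aj"
  Position 4: 'e' from first, 'j' from second => "ej"
Result: dgdjaiajej

dgdjaiajej


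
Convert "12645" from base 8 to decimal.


Input: "12645" in base 8
Positional expansion:
  Digit '1' (value 1) x 8^4 = 4096
  Digit '2' (value 2) x 8^3 = 1024
  Digit '6' (value 6) x 8^2 = 384
  Digit '4' (value 4) x 8^1 = 32
  Digit '5' (value 5) x 8^0 = 5
Sum = 5541

5541


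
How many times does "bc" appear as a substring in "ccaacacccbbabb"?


Searching for "bc" in "ccaacacccbbabb"
Scanning each position:
  Position 0: "cc" => no
  Position 1: "ca" => no
  Position 2: "aa" => no
  Position 3: "ac" => no
  Position 4: "ca" => no
  Position 5: "ac" => no
  Position 6: "cc" => no
  Position 7: "cc" => no
  Position 8: "cb" => no
  Position 9: "bb" => no
  Position 10: "ba" => no
  Position 11: "ab" => no
  Position 12: "bb" => no
Total occurrences: 0

0


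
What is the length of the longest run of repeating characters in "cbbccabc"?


Input: "cbbccabc"
Scanning for longest run:
  Position 1 ('b'): new char, reset run to 1
  Position 2 ('b'): continues run of 'b', length=2
  Position 3 ('c'): new char, reset run to 1
  Position 4 ('c'): continues run of 'c', length=2
  Position 5 ('a'): new char, reset run to 1
  Position 6 ('b'): new char, reset run to 1
  Position 7 ('c'): new char, reset run to 1
Longest run: 'b' with length 2

2


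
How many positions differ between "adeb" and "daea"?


Comparing "adeb" and "daea" position by position:
  Position 0: 'a' vs 'd' => DIFFER
  Position 1: 'd' vs 'a' => DIFFER
  Position 2: 'e' vs 'e' => same
  Position 3: 'b' vs 'a' => DIFFER
Positions that differ: 3

3


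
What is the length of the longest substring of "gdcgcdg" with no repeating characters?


Input: "gdcgcdg"
Sliding window (track last position of each char):
  Position 0 ('g'): window [0,0] length 1 -- new best
  Position 1 ('d'): window [0,1] length 2 -- new best
  Position 2 ('c'): window [0,2] length 3 -- new best
  Position 3 ('g'): repeat (last at 0), move window start to 1
  Position 3 ('g'): window [1,3] length 3
  Position 4 ('c'): repeat (last at 2), move window start to 3
  Position 4 ('c'): window [3,4] length 2
  Position 5 ('d'): window [3,5] length 3
  Position 6 ('g'): repeat (last at 3), move window start to 4
  Position 6 ('g'): window [4,6] length 3
Longest substring with no repeats: "gdc" with length 3

3


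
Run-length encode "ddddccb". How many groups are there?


Input: ddddccb
Scanning for consecutive runs:
  Group 1: 'd' x 4 (positions 0-3)
  Group 2: 'c' x 2 (positions 4-5)
  Group 3: 'b' x 1 (positions 6-6)
Total groups: 3

3


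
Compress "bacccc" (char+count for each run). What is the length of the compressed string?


Input: bacccc
Runs:
  'b' x 1 => "b1"
  'a' x 1 => "a1"
  'c' x 4 => "c4"
Compressed: "b1a1c4"
Compressed length: 6

6


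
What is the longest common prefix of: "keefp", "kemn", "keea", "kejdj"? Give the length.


Words: keefp, kemn, keea, kejdj
  Position 0: all 'k' => match
  Position 1: all 'e' => match
  Position 2: ('e', 'm', 'e', 'j') => mismatch, stop
LCP = "ke" (length 2)

2


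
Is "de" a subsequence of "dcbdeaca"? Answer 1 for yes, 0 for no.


Check if "de" is a subsequence of "dcbdeaca"
Greedy scan:
  Position 0 ('d'): matches sub[0] = 'd'
  Position 1 ('c'): no match needed
  Position 2 ('b'): no match needed
  Position 3 ('d'): no match needed
  Position 4 ('e'): matches sub[1] = 'e'
  Position 5 ('a'): no match needed
  Position 6 ('c'): no match needed
  Position 7 ('a'): no match needed
All 2 characters matched => is a subsequence

1


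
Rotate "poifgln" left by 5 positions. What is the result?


Input: "poifgln", rotate left by 5
First 5 characters: "poifg"
Remaining characters: "ln"
Concatenate remaining + first: "ln" + "poifg" = "lnpoifg"

lnpoifg


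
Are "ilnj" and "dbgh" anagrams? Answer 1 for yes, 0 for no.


Strings: "ilnj", "dbgh"
Sorted first:  ijln
Sorted second: bdgh
Differ at position 0: 'i' vs 'b' => not anagrams

0


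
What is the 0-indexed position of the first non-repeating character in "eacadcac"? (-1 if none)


Input: eacadcac
Character frequencies:
  'a': 3
  'c': 3
  'd': 1
  'e': 1
Scanning left to right for freq == 1:
  Position 0 ('e'): unique! => answer = 0

0


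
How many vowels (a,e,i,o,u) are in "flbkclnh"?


Input: flbkclnh
Checking each character:
  'f' at position 0: consonant
  'l' at position 1: consonant
  'b' at position 2: consonant
  'k' at position 3: consonant
  'c' at position 4: consonant
  'l' at position 5: consonant
  'n' at position 6: consonant
  'h' at position 7: consonant
Total vowels: 0

0


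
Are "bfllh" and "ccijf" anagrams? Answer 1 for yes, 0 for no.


Strings: "bfllh", "ccijf"
Sorted first:  bfhll
Sorted second: ccfij
Differ at position 0: 'b' vs 'c' => not anagrams

0


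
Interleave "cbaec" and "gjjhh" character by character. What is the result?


Interleaving "cbaec" and "gjjhh":
  Position 0: 'c' from first, 'g' from second => "cg"
  Position 1: 'b' from first, 'j' from second => "bj"
  Position 2: 'a' from first, 'j' from second => "aj"
  Position 3: 'e' from first, 'h' from second => "eh"
  Position 4: 'c' from first, 'h' from second => "ch"
Result: cgbjajehch

cgbjajehch


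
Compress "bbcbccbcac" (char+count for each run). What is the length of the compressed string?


Input: bbcbccbcac
Runs:
  'b' x 2 => "b2"
  'c' x 1 => "c1"
  'b' x 1 => "b1"
  'c' x 2 => "c2"
  'b' x 1 => "b1"
  'c' x 1 => "c1"
  'a' x 1 => "a1"
  'c' x 1 => "c1"
Compressed: "b2c1b1c2b1c1a1c1"
Compressed length: 16

16


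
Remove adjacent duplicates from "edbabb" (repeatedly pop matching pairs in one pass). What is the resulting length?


Input: edbabb
Stack-based adjacent duplicate removal:
  Read 'e': push. Stack: e
  Read 'd': push. Stack: ed
  Read 'b': push. Stack: edb
  Read 'a': push. Stack: edba
  Read 'b': push. Stack: edbab
  Read 'b': matches stack top 'b' => pop. Stack: edba
Final stack: "edba" (length 4)

4


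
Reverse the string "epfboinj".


Input: epfboinj
Reading characters right to left:
  Position 7: 'j'
  Position 6: 'n'
  Position 5: 'i'
  Position 4: 'o'
  Position 3: 'b'
  Position 2: 'f'
  Position 1: 'p'
  Position 0: 'e'
Reversed: jniobfpe

jniobfpe


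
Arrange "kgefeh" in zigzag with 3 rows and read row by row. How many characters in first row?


Zigzag "kgefeh" into 3 rows:
Placing characters:
  'k' => row 0
  'g' => row 1
  'e' => row 2
  'f' => row 1
  'e' => row 0
  'h' => row 1
Rows:
  Row 0: "ke"
  Row 1: "gfh"
  Row 2: "e"
First row length: 2

2


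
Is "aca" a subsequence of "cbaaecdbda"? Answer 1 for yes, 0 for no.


Check if "aca" is a subsequence of "cbaaecdbda"
Greedy scan:
  Position 0 ('c'): no match needed
  Position 1 ('b'): no match needed
  Position 2 ('a'): matches sub[0] = 'a'
  Position 3 ('a'): no match needed
  Position 4 ('e'): no match needed
  Position 5 ('c'): matches sub[1] = 'c'
  Position 6 ('d'): no match needed
  Position 7 ('b'): no match needed
  Position 8 ('d'): no match needed
  Position 9 ('a'): matches sub[2] = 'a'
All 3 characters matched => is a subsequence

1


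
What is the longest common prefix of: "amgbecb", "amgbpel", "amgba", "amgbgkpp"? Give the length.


Words: amgbecb, amgbpel, amgba, amgbgkpp
  Position 0: all 'a' => match
  Position 1: all 'm' => match
  Position 2: all 'g' => match
  Position 3: all 'b' => match
  Position 4: ('e', 'p', 'a', 'g') => mismatch, stop
LCP = "amgb" (length 4)

4


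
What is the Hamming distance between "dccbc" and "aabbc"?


Comparing "dccbc" and "aabbc" position by position:
  Position 0: 'd' vs 'a' => differ
  Position 1: 'c' vs 'a' => differ
  Position 2: 'c' vs 'b' => differ
  Position 3: 'b' vs 'b' => same
  Position 4: 'c' vs 'c' => same
Total differences (Hamming distance): 3

3


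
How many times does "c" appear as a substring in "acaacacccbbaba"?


Searching for "c" in "acaacacccbbaba"
Scanning each position:
  Position 0: "a" => no
  Position 1: "c" => MATCH
  Position 2: "a" => no
  Position 3: "a" => no
  Position 4: "c" => MATCH
  Position 5: "a" => no
  Position 6: "c" => MATCH
  Position 7: "c" => MATCH
  Position 8: "c" => MATCH
  Position 9: "b" => no
  Position 10: "b" => no
  Position 11: "a" => no
  Position 12: "b" => no
  Position 13: "a" => no
Total occurrences: 5

5


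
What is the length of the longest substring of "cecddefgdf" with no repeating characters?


Input: "cecddefgdf"
Sliding window (track last position of each char):
  Position 0 ('c'): window [0,0] length 1 -- new best
  Position 1 ('e'): window [0,1] length 2 -- new best
  Position 2 ('c'): repeat (last at 0), move window start to 1
  Position 2 ('c'): window [1,2] length 2
  Position 3 ('d'): window [1,3] length 3 -- new best
  Position 4 ('d'): repeat (last at 3), move window start to 4
  Position 4 ('d'): window [4,4] length 1
  Position 5 ('e'): window [4,5] length 2
  Position 6 ('f'): window [4,6] length 3
  Position 7 ('g'): window [4,7] length 4 -- new best
  Position 8 ('d'): repeat (last at 4), move window start to 5
  Position 8 ('d'): window [5,8] length 4
  Position 9 ('f'): repeat (last at 6), move window start to 7
  Position 9 ('f'): window [7,9] length 3
Longest substring with no repeats: "defg" with length 4

4


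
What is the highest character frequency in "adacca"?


Input: adacca
Character counts:
  'a': 3
  'c': 2
  'd': 1
Maximum frequency: 3

3


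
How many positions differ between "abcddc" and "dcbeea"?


Comparing "abcddc" and "dcbeea" position by position:
  Position 0: 'a' vs 'd' => DIFFER
  Position 1: 'b' vs 'c' => DIFFER
  Position 2: 'c' vs 'b' => DIFFER
  Position 3: 'd' vs 'e' => DIFFER
  Position 4: 'd' vs 'e' => DIFFER
  Position 5: 'c' vs 'a' => DIFFER
Positions that differ: 6

6


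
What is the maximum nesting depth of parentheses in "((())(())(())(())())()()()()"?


Input: "((())(())(())(())())()()()()"
Tracking depth:
  Position 0 '(': depth becomes 1
  Position 1 '(': depth becomes 2
  Position 2 '(': depth becomes 3
  Position 3 ')': depth becomes 2
  Position 4 ')': depth becomes 1
  Position 5 '(': depth becomes 2
  Position 6 '(': depth becomes 3
  Position 7 ')': depth becomes 2
  Position 8 ')': depth becomes 1
  Position 9 '(': depth becomes 2
  Position 10 '(': depth becomes 3
  Position 11 ')': depth becomes 2
  Position 12 ')': depth becomes 1
  Position 13 '(': depth becomes 2
  Position 14 '(': depth becomes 3
  Position 15 ')': depth becomes 2
  Position 16 ')': depth becomes 1
  Position 17 '(': depth becomes 2
  Position 18 ')': depth becomes 1
  Position 19 ')': depth becomes 0
  Position 20 '(': depth becomes 1
  Position 21 ')': depth becomes 0
  Position 22 '(': depth becomes 1
  Position 23 ')': depth becomes 0
  Position 24 '(': depth becomes 1
  Position 25 ')': depth becomes 0
  Position 26 '(': depth becomes 1
  Position 27 ')': depth becomes 0
Maximum depth reached: 3

3


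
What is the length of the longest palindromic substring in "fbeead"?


Input: "fbeead"
Checking substrings for palindromes:
  [2:4] "ee" (len 2) => palindrome
Longest palindromic substring: "ee" with length 2

2


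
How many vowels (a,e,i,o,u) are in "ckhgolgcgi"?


Input: ckhgolgcgi
Checking each character:
  'c' at position 0: consonant
  'k' at position 1: consonant
  'h' at position 2: consonant
  'g' at position 3: consonant
  'o' at position 4: vowel (running total: 1)
  'l' at position 5: consonant
  'g' at position 6: consonant
  'c' at position 7: consonant
  'g' at position 8: consonant
  'i' at position 9: vowel (running total: 2)
Total vowels: 2

2


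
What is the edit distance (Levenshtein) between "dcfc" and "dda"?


Computing edit distance: "dcfc" -> "dda"
DP table:
           d    d    a
      0    1    2    3
  d   1    0    1    2
  c   2    1    1    2
  f   3    2    2    2
  c   4    3    3    3
Edit distance = dp[4][3] = 3

3


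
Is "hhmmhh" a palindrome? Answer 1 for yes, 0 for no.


Input: hhmmhh
Reversed: hhmmhh
  Compare pos 0 ('h') with pos 5 ('h'): match
  Compare pos 1 ('h') with pos 4 ('h'): match
  Compare pos 2 ('m') with pos 3 ('m'): match
Result: palindrome

1


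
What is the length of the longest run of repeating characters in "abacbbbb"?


Input: "abacbbbb"
Scanning for longest run:
  Position 1 ('b'): new char, reset run to 1
  Position 2 ('a'): new char, reset run to 1
  Position 3 ('c'): new char, reset run to 1
  Position 4 ('b'): new char, reset run to 1
  Position 5 ('b'): continues run of 'b', length=2
  Position 6 ('b'): continues run of 'b', length=3
  Position 7 ('b'): continues run of 'b', length=4
Longest run: 'b' with length 4

4


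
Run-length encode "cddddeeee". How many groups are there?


Input: cddddeeee
Scanning for consecutive runs:
  Group 1: 'c' x 1 (positions 0-0)
  Group 2: 'd' x 4 (positions 1-4)
  Group 3: 'e' x 4 (positions 5-8)
Total groups: 3

3


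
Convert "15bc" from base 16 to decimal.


Input: "15bc" in base 16
Positional expansion:
  Digit '1' (value 1) x 16^3 = 4096
  Digit '5' (value 5) x 16^2 = 1280
  Digit 'b' (value 11) x 16^1 = 176
  Digit 'c' (value 12) x 16^0 = 12
Sum = 5564

5564


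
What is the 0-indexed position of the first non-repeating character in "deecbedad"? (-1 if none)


Input: deecbedad
Character frequencies:
  'a': 1
  'b': 1
  'c': 1
  'd': 3
  'e': 3
Scanning left to right for freq == 1:
  Position 0 ('d'): freq=3, skip
  Position 1 ('e'): freq=3, skip
  Position 2 ('e'): freq=3, skip
  Position 3 ('c'): unique! => answer = 3

3


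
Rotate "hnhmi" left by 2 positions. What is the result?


Input: "hnhmi", rotate left by 2
First 2 characters: "hn"
Remaining characters: "hmi"
Concatenate remaining + first: "hmi" + "hn" = "hmihn"

hmihn


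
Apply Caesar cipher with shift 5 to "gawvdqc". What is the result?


Caesar cipher: shift "gawvdqc" by 5
  'g' (pos 6) + 5 = pos 11 = 'l'
  'a' (pos 0) + 5 = pos 5 = 'f'
  'w' (pos 22) + 5 = pos 1 = 'b'
  'v' (pos 21) + 5 = pos 0 = 'a'
  'd' (pos 3) + 5 = pos 8 = 'i'
  'q' (pos 16) + 5 = pos 21 = 'v'
  'c' (pos 2) + 5 = pos 7 = 'h'
Result: lfbaivh

lfbaivh


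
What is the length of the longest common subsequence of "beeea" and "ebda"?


LCS of "beeea" and "ebda"
DP table:
           e    b    d    a
      0    0    0    0    0
  b   0    0    1    1    1
  e   0    1    1    1    1
  e   0    1    1    1    1
  e   0    1    1    1    1
  a   0    1    1    1    2
LCS length = dp[5][4] = 2

2


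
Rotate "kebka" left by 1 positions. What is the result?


Input: "kebka", rotate left by 1
First 1 characters: "k"
Remaining characters: "ebka"
Concatenate remaining + first: "ebka" + "k" = "ebkak"

ebkak


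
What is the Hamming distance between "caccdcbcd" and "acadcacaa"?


Comparing "caccdcbcd" and "acadcacaa" position by position:
  Position 0: 'c' vs 'a' => differ
  Position 1: 'a' vs 'c' => differ
  Position 2: 'c' vs 'a' => differ
  Position 3: 'c' vs 'd' => differ
  Position 4: 'd' vs 'c' => differ
  Position 5: 'c' vs 'a' => differ
  Position 6: 'b' vs 'c' => differ
  Position 7: 'c' vs 'a' => differ
  Position 8: 'd' vs 'a' => differ
Total differences (Hamming distance): 9

9


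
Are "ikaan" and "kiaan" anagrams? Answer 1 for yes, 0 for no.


Strings: "ikaan", "kiaan"
Sorted first:  aaikn
Sorted second: aaikn
Sorted forms match => anagrams

1


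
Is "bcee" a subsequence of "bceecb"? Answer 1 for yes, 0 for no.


Check if "bcee" is a subsequence of "bceecb"
Greedy scan:
  Position 0 ('b'): matches sub[0] = 'b'
  Position 1 ('c'): matches sub[1] = 'c'
  Position 2 ('e'): matches sub[2] = 'e'
  Position 3 ('e'): matches sub[3] = 'e'
  Position 4 ('c'): no match needed
  Position 5 ('b'): no match needed
All 4 characters matched => is a subsequence

1


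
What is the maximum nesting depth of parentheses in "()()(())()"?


Input: "()()(())()"
Tracking depth:
  Position 0 '(': depth becomes 1
  Position 1 ')': depth becomes 0
  Position 2 '(': depth becomes 1
  Position 3 ')': depth becomes 0
  Position 4 '(': depth becomes 1
  Position 5 '(': depth becomes 2
  Position 6 ')': depth becomes 1
  Position 7 ')': depth becomes 0
  Position 8 '(': depth becomes 1
  Position 9 ')': depth becomes 0
Maximum depth reached: 2

2


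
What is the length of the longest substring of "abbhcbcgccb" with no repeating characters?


Input: "abbhcbcgccb"
Sliding window (track last position of each char):
  Position 0 ('a'): window [0,0] length 1 -- new best
  Position 1 ('b'): window [0,1] length 2 -- new best
  Position 2 ('b'): repeat (last at 1), move window start to 2
  Position 2 ('b'): window [2,2] length 1
  Position 3 ('h'): window [2,3] length 2
  Position 4 ('c'): window [2,4] length 3 -- new best
  Position 5 ('b'): repeat (last at 2), move window start to 3
  Position 5 ('b'): window [3,5] length 3
  Position 6 ('c'): repeat (last at 4), move window start to 5
  Position 6 ('c'): window [5,6] length 2
  Position 7 ('g'): window [5,7] length 3
  Position 8 ('c'): repeat (last at 6), move window start to 7
  Position 8 ('c'): window [7,8] length 2
  Position 9 ('c'): repeat (last at 8), move window start to 9
  Position 9 ('c'): window [9,9] length 1
  Position 10 ('b'): window [9,10] length 2
Longest substring with no repeats: "bhc" with length 3

3


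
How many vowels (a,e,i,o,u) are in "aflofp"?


Input: aflofp
Checking each character:
  'a' at position 0: vowel (running total: 1)
  'f' at position 1: consonant
  'l' at position 2: consonant
  'o' at position 3: vowel (running total: 2)
  'f' at position 4: consonant
  'p' at position 5: consonant
Total vowels: 2

2


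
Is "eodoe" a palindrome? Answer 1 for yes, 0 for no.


Input: eodoe
Reversed: eodoe
  Compare pos 0 ('e') with pos 4 ('e'): match
  Compare pos 1 ('o') with pos 3 ('o'): match
Result: palindrome

1


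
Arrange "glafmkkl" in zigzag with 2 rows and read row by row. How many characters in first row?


Zigzag "glafmkkl" into 2 rows:
Placing characters:
  'g' => row 0
  'l' => row 1
  'a' => row 0
  'f' => row 1
  'm' => row 0
  'k' => row 1
  'k' => row 0
  'l' => row 1
Rows:
  Row 0: "gamk"
  Row 1: "lfkl"
First row length: 4

4


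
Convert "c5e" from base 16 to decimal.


Input: "c5e" in base 16
Positional expansion:
  Digit 'c' (value 12) x 16^2 = 3072
  Digit '5' (value 5) x 16^1 = 80
  Digit 'e' (value 14) x 16^0 = 14
Sum = 3166

3166


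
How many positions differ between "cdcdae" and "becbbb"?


Comparing "cdcdae" and "becbbb" position by position:
  Position 0: 'c' vs 'b' => DIFFER
  Position 1: 'd' vs 'e' => DIFFER
  Position 2: 'c' vs 'c' => same
  Position 3: 'd' vs 'b' => DIFFER
  Position 4: 'a' vs 'b' => DIFFER
  Position 5: 'e' vs 'b' => DIFFER
Positions that differ: 5

5


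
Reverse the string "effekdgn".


Input: effekdgn
Reading characters right to left:
  Position 7: 'n'
  Position 6: 'g'
  Position 5: 'd'
  Position 4: 'k'
  Position 3: 'e'
  Position 2: 'f'
  Position 1: 'f'
  Position 0: 'e'
Reversed: ngdkeffe

ngdkeffe


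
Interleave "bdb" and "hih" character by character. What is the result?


Interleaving "bdb" and "hih":
  Position 0: 'b' from first, 'h' from second => "bh"
  Position 1: 'd' from first, 'i' from second => "di"
  Position 2: 'b' from first, 'h' from second => "bh"
Result: bhdibh

bhdibh


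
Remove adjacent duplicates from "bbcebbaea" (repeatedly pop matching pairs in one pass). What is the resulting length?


Input: bbcebbaea
Stack-based adjacent duplicate removal:
  Read 'b': push. Stack: b
  Read 'b': matches stack top 'b' => pop. Stack: (empty)
  Read 'c': push. Stack: c
  Read 'e': push. Stack: ce
  Read 'b': push. Stack: ceb
  Read 'b': matches stack top 'b' => pop. Stack: ce
  Read 'a': push. Stack: cea
  Read 'e': push. Stack: ceae
  Read 'a': push. Stack: ceaea
Final stack: "ceaea" (length 5)

5


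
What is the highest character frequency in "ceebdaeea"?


Input: ceebdaeea
Character counts:
  'a': 2
  'b': 1
  'c': 1
  'd': 1
  'e': 4
Maximum frequency: 4

4


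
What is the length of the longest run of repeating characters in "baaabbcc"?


Input: "baaabbcc"
Scanning for longest run:
  Position 1 ('a'): new char, reset run to 1
  Position 2 ('a'): continues run of 'a', length=2
  Position 3 ('a'): continues run of 'a', length=3
  Position 4 ('b'): new char, reset run to 1
  Position 5 ('b'): continues run of 'b', length=2
  Position 6 ('c'): new char, reset run to 1
  Position 7 ('c'): continues run of 'c', length=2
Longest run: 'a' with length 3

3


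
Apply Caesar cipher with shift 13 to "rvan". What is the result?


Caesar cipher: shift "rvan" by 13
  'r' (pos 17) + 13 = pos 4 = 'e'
  'v' (pos 21) + 13 = pos 8 = 'i'
  'a' (pos 0) + 13 = pos 13 = 'n'
  'n' (pos 13) + 13 = pos 0 = 'a'
Result: eina

eina


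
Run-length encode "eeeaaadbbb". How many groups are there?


Input: eeeaaadbbb
Scanning for consecutive runs:
  Group 1: 'e' x 3 (positions 0-2)
  Group 2: 'a' x 3 (positions 3-5)
  Group 3: 'd' x 1 (positions 6-6)
  Group 4: 'b' x 3 (positions 7-9)
Total groups: 4

4


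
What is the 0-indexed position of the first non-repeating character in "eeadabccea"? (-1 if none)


Input: eeadabccea
Character frequencies:
  'a': 3
  'b': 1
  'c': 2
  'd': 1
  'e': 3
Scanning left to right for freq == 1:
  Position 0 ('e'): freq=3, skip
  Position 1 ('e'): freq=3, skip
  Position 2 ('a'): freq=3, skip
  Position 3 ('d'): unique! => answer = 3

3


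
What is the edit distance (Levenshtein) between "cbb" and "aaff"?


Computing edit distance: "cbb" -> "aaff"
DP table:
           a    a    f    f
      0    1    2    3    4
  c   1    1    2    3    4
  b   2    2    2    3    4
  b   3    3    3    3    4
Edit distance = dp[3][4] = 4

4


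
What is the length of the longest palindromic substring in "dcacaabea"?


Input: "dcacaabea"
Checking substrings for palindromes:
  [1:4] "cac" (len 3) => palindrome
  [2:5] "aca" (len 3) => palindrome
  [4:6] "aa" (len 2) => palindrome
Longest palindromic substring: "cac" with length 3

3


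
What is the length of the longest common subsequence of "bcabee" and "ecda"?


LCS of "bcabee" and "ecda"
DP table:
           e    c    d    a
      0    0    0    0    0
  b   0    0    0    0    0
  c   0    0    1    1    1
  a   0    0    1    1    2
  b   0    0    1    1    2
  e   0    1    1    1    2
  e   0    1    1    1    2
LCS length = dp[6][4] = 2

2


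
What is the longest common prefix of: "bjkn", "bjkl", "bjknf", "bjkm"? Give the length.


Words: bjkn, bjkl, bjknf, bjkm
  Position 0: all 'b' => match
  Position 1: all 'j' => match
  Position 2: all 'k' => match
  Position 3: ('n', 'l', 'n', 'm') => mismatch, stop
LCP = "bjk" (length 3)

3


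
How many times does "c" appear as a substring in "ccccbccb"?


Searching for "c" in "ccccbccb"
Scanning each position:
  Position 0: "c" => MATCH
  Position 1: "c" => MATCH
  Position 2: "c" => MATCH
  Position 3: "c" => MATCH
  Position 4: "b" => no
  Position 5: "c" => MATCH
  Position 6: "c" => MATCH
  Position 7: "b" => no
Total occurrences: 6

6


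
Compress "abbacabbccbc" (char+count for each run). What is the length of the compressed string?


Input: abbacabbccbc
Runs:
  'a' x 1 => "a1"
  'b' x 2 => "b2"
  'a' x 1 => "a1"
  'c' x 1 => "c1"
  'a' x 1 => "a1"
  'b' x 2 => "b2"
  'c' x 2 => "c2"
  'b' x 1 => "b1"
  'c' x 1 => "c1"
Compressed: "a1b2a1c1a1b2c2b1c1"
Compressed length: 18

18


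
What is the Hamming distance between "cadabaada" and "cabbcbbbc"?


Comparing "cadabaada" and "cabbcbbbc" position by position:
  Position 0: 'c' vs 'c' => same
  Position 1: 'a' vs 'a' => same
  Position 2: 'd' vs 'b' => differ
  Position 3: 'a' vs 'b' => differ
  Position 4: 'b' vs 'c' => differ
  Position 5: 'a' vs 'b' => differ
  Position 6: 'a' vs 'b' => differ
  Position 7: 'd' vs 'b' => differ
  Position 8: 'a' vs 'c' => differ
Total differences (Hamming distance): 7

7


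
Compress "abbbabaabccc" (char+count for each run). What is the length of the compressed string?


Input: abbbabaabccc
Runs:
  'a' x 1 => "a1"
  'b' x 3 => "b3"
  'a' x 1 => "a1"
  'b' x 1 => "b1"
  'a' x 2 => "a2"
  'b' x 1 => "b1"
  'c' x 3 => "c3"
Compressed: "a1b3a1b1a2b1c3"
Compressed length: 14

14
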